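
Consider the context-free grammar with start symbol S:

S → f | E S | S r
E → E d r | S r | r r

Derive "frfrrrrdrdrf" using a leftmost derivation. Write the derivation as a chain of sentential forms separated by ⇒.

S ⇒ ES   [S → E S]
ES ⇒ EdrS   [E → E d r]
EdrS ⇒ EdrdrS   [E → E d r]
EdrdrS ⇒ SrdrdrS   [E → S r]
SrdrdrS ⇒ ESrdrdrS   [S → E S]
ESrdrdrS ⇒ SrSrdrdrS   [E → S r]
SrSrdrdrS ⇒ frSrdrdrS   [S → f]
frSrdrdrS ⇒ frSrrdrdrS   [S → S r]
frSrrdrdrS ⇒ frSrrrdrdrS   [S → S r]
frSrrrdrdrS ⇒ frSrrrrdrdrS   [S → S r]
frSrrrrdrdrS ⇒ frfrrrrdrdrS   [S → f]
frfrrrrdrdrS ⇒ frfrrrrdrdrf   [S → f]

S⇒ES⇒EdrS⇒EdrdrS⇒SrdrdrS⇒ESrdrdrS⇒SrSrdrdrS⇒frSrdrdrS⇒frSrrdrdrS⇒frSrrrdrdrS⇒frSrrrrdrdrS⇒frfrrrrdrdrS⇒frfrrrrdrdrf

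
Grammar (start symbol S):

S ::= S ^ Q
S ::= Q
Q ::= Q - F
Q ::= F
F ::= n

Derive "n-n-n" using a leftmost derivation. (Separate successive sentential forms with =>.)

S => Q => Q-F => Q-F-F => F-F-F => n-F-F => n-n-F => n-n-n

S => Q   [S ::= Q]
Q => Q-F   [Q ::= Q - F]
Q-F => Q-F-F   [Q ::= Q - F]
Q-F-F => F-F-F   [Q ::= F]
F-F-F => n-F-F   [F ::= n]
n-F-F => n-n-F   [F ::= n]
n-n-F => n-n-n   [F ::= n]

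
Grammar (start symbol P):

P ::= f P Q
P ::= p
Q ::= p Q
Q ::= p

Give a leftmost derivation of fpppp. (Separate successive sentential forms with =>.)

P => fPQ => fpQ => fppQ => fpppQ => fpppp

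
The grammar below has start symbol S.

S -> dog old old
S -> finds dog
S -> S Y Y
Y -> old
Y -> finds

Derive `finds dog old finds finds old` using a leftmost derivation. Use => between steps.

S => S Y Y => S Y Y Y Y => finds dog Y Y Y Y => finds dog old Y Y Y => finds dog old finds Y Y => finds dog old finds finds Y => finds dog old finds finds old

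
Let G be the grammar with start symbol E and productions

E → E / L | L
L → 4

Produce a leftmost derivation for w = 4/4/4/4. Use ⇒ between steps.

E ⇒ E/L ⇒ E/L/L ⇒ E/L/L/L ⇒ L/L/L/L ⇒ 4/L/L/L ⇒ 4/4/L/L ⇒ 4/4/4/L ⇒ 4/4/4/4

E ⇒ E/L   [E → E / L]
E/L ⇒ E/L/L   [E → E / L]
E/L/L ⇒ E/L/L/L   [E → E / L]
E/L/L/L ⇒ L/L/L/L   [E → L]
L/L/L/L ⇒ 4/L/L/L   [L → 4]
4/L/L/L ⇒ 4/4/L/L   [L → 4]
4/4/L/L ⇒ 4/4/4/L   [L → 4]
4/4/4/L ⇒ 4/4/4/4   [L → 4]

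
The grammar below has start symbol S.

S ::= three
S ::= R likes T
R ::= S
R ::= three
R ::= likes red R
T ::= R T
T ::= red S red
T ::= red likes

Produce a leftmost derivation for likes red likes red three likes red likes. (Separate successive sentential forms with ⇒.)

S ⇒ R likes T ⇒ likes red R likes T ⇒ likes red likes red R likes T ⇒ likes red likes red three likes T ⇒ likes red likes red three likes red likes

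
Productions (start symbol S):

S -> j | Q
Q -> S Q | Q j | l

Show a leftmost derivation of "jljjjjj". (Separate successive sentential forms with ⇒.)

S ⇒ Q ⇒ Qj ⇒ SQj ⇒ jQj ⇒ jQjj ⇒ jQjjj ⇒ jQjjjj ⇒ jQjjjjj ⇒ jljjjjj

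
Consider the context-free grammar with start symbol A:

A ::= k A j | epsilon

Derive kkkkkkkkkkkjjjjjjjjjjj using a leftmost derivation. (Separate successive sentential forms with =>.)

A=>kAj=>kkAjj=>kkkAjjj=>kkkkAjjjj=>kkkkkAjjjjj=>kkkkkkAjjjjjj=>kkkkkkkAjjjjjjj=>kkkkkkkkAjjjjjjjj=>kkkkkkkkkAjjjjjjjjj=>kkkkkkkkkkAjjjjjjjjjj=>kkkkkkkkkkkAjjjjjjjjjjj=>kkkkkkkkkkkjjjjjjjjjjj

A => kAj   [A ::= k A j]
kAj => kkAjj   [A ::= k A j]
kkAjj => kkkAjjj   [A ::= k A j]
kkkAjjj => kkkkAjjjj   [A ::= k A j]
kkkkAjjjj => kkkkkAjjjjj   [A ::= k A j]
kkkkkAjjjjj => kkkkkkAjjjjjj   [A ::= k A j]
kkkkkkAjjjjjj => kkkkkkkAjjjjjjj   [A ::= k A j]
kkkkkkkAjjjjjjj => kkkkkkkkAjjjjjjjj   [A ::= k A j]
kkkkkkkkAjjjjjjjj => kkkkkkkkkAjjjjjjjjj   [A ::= k A j]
kkkkkkkkkAjjjjjjjjj => kkkkkkkkkkAjjjjjjjjjj   [A ::= k A j]
kkkkkkkkkkAjjjjjjjjjj => kkkkkkkkkkkAjjjjjjjjjjj   [A ::= k A j]
kkkkkkkkkkkAjjjjjjjjjjj => kkkkkkkkkkkjjjjjjjjjjj   [A ::= epsilon]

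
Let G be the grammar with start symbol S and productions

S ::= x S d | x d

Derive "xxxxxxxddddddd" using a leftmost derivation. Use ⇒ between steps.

S ⇒ xSd   [S ::= x S d]
xSd ⇒ xxSdd   [S ::= x S d]
xxSdd ⇒ xxxSddd   [S ::= x S d]
xxxSddd ⇒ xxxxSdddd   [S ::= x S d]
xxxxSdddd ⇒ xxxxxSddddd   [S ::= x S d]
xxxxxSddddd ⇒ xxxxxxSdddddd   [S ::= x S d]
xxxxxxSdddddd ⇒ xxxxxxxddddddd   [S ::= x d]

S ⇒ xSd ⇒ xxSdd ⇒ xxxSddd ⇒ xxxxSdddd ⇒ xxxxxSddddd ⇒ xxxxxxSdddddd ⇒ xxxxxxxddddddd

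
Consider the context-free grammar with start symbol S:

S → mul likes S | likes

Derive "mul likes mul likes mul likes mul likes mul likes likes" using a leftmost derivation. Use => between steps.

S => mul likes S => mul likes mul likes S => mul likes mul likes mul likes S => mul likes mul likes mul likes mul likes S => mul likes mul likes mul likes mul likes mul likes S => mul likes mul likes mul likes mul likes mul likes likes

S => mul likes S   [S → mul likes S]
mul likes S => mul likes mul likes S   [S → mul likes S]
mul likes mul likes S => mul likes mul likes mul likes S   [S → mul likes S]
mul likes mul likes mul likes S => mul likes mul likes mul likes mul likes S   [S → mul likes S]
mul likes mul likes mul likes mul likes S => mul likes mul likes mul likes mul likes mul likes S   [S → mul likes S]
mul likes mul likes mul likes mul likes mul likes S => mul likes mul likes mul likes mul likes mul likes likes   [S → likes]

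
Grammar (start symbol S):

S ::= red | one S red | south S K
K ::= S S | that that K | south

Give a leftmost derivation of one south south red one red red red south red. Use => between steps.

S => one S red => one south S K red => one south south S K K red => one south south red K K red => one south south red S S K red => one south south red one S red S K red => one south south red one red red S K red => one south south red one red red red K red => one south south red one red red red south red

S => one S red   [S ::= one S red]
one S red => one south S K red   [S ::= south S K]
one south S K red => one south south S K K red   [S ::= south S K]
one south south S K K red => one south south red K K red   [S ::= red]
one south south red K K red => one south south red S S K red   [K ::= S S]
one south south red S S K red => one south south red one S red S K red   [S ::= one S red]
one south south red one S red S K red => one south south red one red red S K red   [S ::= red]
one south south red one red red S K red => one south south red one red red red K red   [S ::= red]
one south south red one red red red K red => one south south red one red red red south red   [K ::= south]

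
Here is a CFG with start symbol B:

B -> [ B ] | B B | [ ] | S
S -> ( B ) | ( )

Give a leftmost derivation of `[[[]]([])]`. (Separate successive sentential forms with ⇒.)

B ⇒ [B] ⇒ [BB] ⇒ [[B]B] ⇒ [[[]]B] ⇒ [[[]]S] ⇒ [[[]](B)] ⇒ [[[]]([])]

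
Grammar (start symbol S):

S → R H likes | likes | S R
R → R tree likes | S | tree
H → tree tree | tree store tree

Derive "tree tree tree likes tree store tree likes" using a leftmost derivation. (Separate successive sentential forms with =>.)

S => R H likes => S H likes => R H likes H likes => tree H likes H likes => tree tree tree likes H likes => tree tree tree likes tree store tree likes

S => R H likes   [S → R H likes]
R H likes => S H likes   [R → S]
S H likes => R H likes H likes   [S → R H likes]
R H likes H likes => tree H likes H likes   [R → tree]
tree H likes H likes => tree tree tree likes H likes   [H → tree tree]
tree tree tree likes H likes => tree tree tree likes tree store tree likes   [H → tree store tree]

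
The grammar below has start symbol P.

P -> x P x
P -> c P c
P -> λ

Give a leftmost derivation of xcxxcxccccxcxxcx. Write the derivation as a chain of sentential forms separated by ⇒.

P ⇒ xPx ⇒ xcPcx ⇒ xcxPxcx ⇒ xcxxPxxcx ⇒ xcxxcPcxxcx ⇒ xcxxcxPxcxxcx ⇒ xcxxcxcPcxcxxcx ⇒ xcxxcxccPccxcxxcx ⇒ xcxxcxccccxcxxcx

P ⇒ xPx   [P -> x P x]
xPx ⇒ xcPcx   [P -> c P c]
xcPcx ⇒ xcxPxcx   [P -> x P x]
xcxPxcx ⇒ xcxxPxxcx   [P -> x P x]
xcxxPxxcx ⇒ xcxxcPcxxcx   [P -> c P c]
xcxxcPcxxcx ⇒ xcxxcxPxcxxcx   [P -> x P x]
xcxxcxPxcxxcx ⇒ xcxxcxcPcxcxxcx   [P -> c P c]
xcxxcxcPcxcxxcx ⇒ xcxxcxccPccxcxxcx   [P -> c P c]
xcxxcxccPccxcxxcx ⇒ xcxxcxccccxcxxcx   [P -> λ]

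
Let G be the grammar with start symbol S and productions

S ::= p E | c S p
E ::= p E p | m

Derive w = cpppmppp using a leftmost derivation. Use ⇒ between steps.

S ⇒ cSp   [S ::= c S p]
cSp ⇒ cpEp   [S ::= p E]
cpEp ⇒ cppEpp   [E ::= p E p]
cppEpp ⇒ cpppEppp   [E ::= p E p]
cpppEppp ⇒ cpppmppp   [E ::= m]

S⇒cSp⇒cpEp⇒cppEpp⇒cpppEppp⇒cpppmppp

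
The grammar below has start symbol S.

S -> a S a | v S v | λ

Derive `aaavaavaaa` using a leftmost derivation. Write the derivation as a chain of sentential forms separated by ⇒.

S ⇒ aSa   [S -> a S a]
aSa ⇒ aaSaa   [S -> a S a]
aaSaa ⇒ aaaSaaa   [S -> a S a]
aaaSaaa ⇒ aaavSvaaa   [S -> v S v]
aaavSvaaa ⇒ aaavaSavaaa   [S -> a S a]
aaavaSavaaa ⇒ aaavaavaaa   [S -> λ]

S ⇒ aSa ⇒ aaSaa ⇒ aaaSaaa ⇒ aaavSvaaa ⇒ aaavaSavaaa ⇒ aaavaavaaa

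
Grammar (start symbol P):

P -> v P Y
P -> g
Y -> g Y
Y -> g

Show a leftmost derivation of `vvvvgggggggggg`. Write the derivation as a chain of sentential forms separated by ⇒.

P ⇒ vPY   [P -> v P Y]
vPY ⇒ vvPYY   [P -> v P Y]
vvPYY ⇒ vvvPYYY   [P -> v P Y]
vvvPYYY ⇒ vvvvPYYYY   [P -> v P Y]
vvvvPYYYY ⇒ vvvvgYYYY   [P -> g]
vvvvgYYYY ⇒ vvvvggYYYY   [Y -> g Y]
vvvvggYYYY ⇒ vvvvgggYYYY   [Y -> g Y]
vvvvgggYYYY ⇒ vvvvggggYYYY   [Y -> g Y]
vvvvggggYYYY ⇒ vvvvgggggYYYY   [Y -> g Y]
vvvvgggggYYYY ⇒ vvvvggggggYYYY   [Y -> g Y]
vvvvggggggYYYY ⇒ vvvvgggggggYYY   [Y -> g]
vvvvgggggggYYY ⇒ vvvvggggggggYY   [Y -> g]
vvvvggggggggYY ⇒ vvvvgggggggggY   [Y -> g]
vvvvgggggggggY ⇒ vvvvgggggggggg   [Y -> g]

P⇒vPY⇒vvPYY⇒vvvPYYY⇒vvvvPYYYY⇒vvvvgYYYY⇒vvvvggYYYY⇒vvvvgggYYYY⇒vvvvggggYYYY⇒vvvvgggggYYYY⇒vvvvggggggYYYY⇒vvvvgggggggYYY⇒vvvvggggggggYY⇒vvvvgggggggggY⇒vvvvgggggggggg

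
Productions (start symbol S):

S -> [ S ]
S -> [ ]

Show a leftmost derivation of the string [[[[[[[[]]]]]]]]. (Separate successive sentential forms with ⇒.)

S ⇒ [S] ⇒ [[S]] ⇒ [[[S]]] ⇒ [[[[S]]]] ⇒ [[[[[S]]]]] ⇒ [[[[[[S]]]]]] ⇒ [[[[[[[S]]]]]]] ⇒ [[[[[[[[]]]]]]]]

S ⇒ [S]   [S -> [ S ]]
[S] ⇒ [[S]]   [S -> [ S ]]
[[S]] ⇒ [[[S]]]   [S -> [ S ]]
[[[S]]] ⇒ [[[[S]]]]   [S -> [ S ]]
[[[[S]]]] ⇒ [[[[[S]]]]]   [S -> [ S ]]
[[[[[S]]]]] ⇒ [[[[[[S]]]]]]   [S -> [ S ]]
[[[[[[S]]]]]] ⇒ [[[[[[[S]]]]]]]   [S -> [ S ]]
[[[[[[[S]]]]]]] ⇒ [[[[[[[[]]]]]]]]   [S -> [ ]]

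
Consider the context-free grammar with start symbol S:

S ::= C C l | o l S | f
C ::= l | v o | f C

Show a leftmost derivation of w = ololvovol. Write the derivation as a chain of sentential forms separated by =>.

S => olS   [S ::= o l S]
olS => ololS   [S ::= o l S]
ololS => ololCCl   [S ::= C C l]
ololCCl => ololvoCl   [C ::= v o]
ololvoCl => ololvovol   [C ::= v o]

S => olS => ololS => ololCCl => ololvoCl => ololvovol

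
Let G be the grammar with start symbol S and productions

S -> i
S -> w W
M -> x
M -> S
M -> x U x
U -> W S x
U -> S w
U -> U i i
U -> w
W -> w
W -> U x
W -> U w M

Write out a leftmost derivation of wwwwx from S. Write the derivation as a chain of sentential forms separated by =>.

S => wW => wUx => wSwx => wwWwx => wwwwx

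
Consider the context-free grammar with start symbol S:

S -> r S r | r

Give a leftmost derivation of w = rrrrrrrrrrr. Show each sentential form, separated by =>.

S => rSr   [S -> r S r]
rSr => rrSrr   [S -> r S r]
rrSrr => rrrSrrr   [S -> r S r]
rrrSrrr => rrrrSrrrr   [S -> r S r]
rrrrSrrrr => rrrrrSrrrrr   [S -> r S r]
rrrrrSrrrrr => rrrrrrrrrrr   [S -> r]

S => rSr => rrSrr => rrrSrrr => rrrrSrrrr => rrrrrSrrrrr => rrrrrrrrrrr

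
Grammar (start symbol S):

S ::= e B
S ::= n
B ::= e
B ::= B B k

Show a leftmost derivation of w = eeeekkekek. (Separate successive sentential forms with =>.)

S => eB => eBBk => eBBkBk => eBBkBkBk => eeBkBkBk => eeBBkkBkBk => eeeBkkBkBk => eeeekkBkBk => eeeekkekBk => eeeekkekek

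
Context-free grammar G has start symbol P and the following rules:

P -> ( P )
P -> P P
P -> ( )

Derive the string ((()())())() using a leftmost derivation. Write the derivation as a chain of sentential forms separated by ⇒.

P ⇒ PP   [P -> P P]
PP ⇒ (P)P   [P -> ( P )]
(P)P ⇒ (PP)P   [P -> P P]
(PP)P ⇒ ((P)P)P   [P -> ( P )]
((P)P)P ⇒ ((PP)P)P   [P -> P P]
((PP)P)P ⇒ ((()P)P)P   [P -> ( )]
((()P)P)P ⇒ ((()())P)P   [P -> ( )]
((()())P)P ⇒ ((()())())P   [P -> ( )]
((()())())P ⇒ ((()())())()   [P -> ( )]

P ⇒ PP ⇒ (P)P ⇒ (PP)P ⇒ ((P)P)P ⇒ ((PP)P)P ⇒ ((()P)P)P ⇒ ((()())P)P ⇒ ((()())())P ⇒ ((()())())()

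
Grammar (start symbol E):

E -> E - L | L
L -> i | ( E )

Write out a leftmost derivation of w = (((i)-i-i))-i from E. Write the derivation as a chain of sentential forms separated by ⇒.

E ⇒ E-L   [E -> E - L]
E-L ⇒ L-L   [E -> L]
L-L ⇒ (E)-L   [L -> ( E )]
(E)-L ⇒ (L)-L   [E -> L]
(L)-L ⇒ ((E))-L   [L -> ( E )]
((E))-L ⇒ ((E-L))-L   [E -> E - L]
((E-L))-L ⇒ ((E-L-L))-L   [E -> E - L]
((E-L-L))-L ⇒ ((L-L-L))-L   [E -> L]
((L-L-L))-L ⇒ (((E)-L-L))-L   [L -> ( E )]
(((E)-L-L))-L ⇒ (((L)-L-L))-L   [E -> L]
(((L)-L-L))-L ⇒ (((i)-L-L))-L   [L -> i]
(((i)-L-L))-L ⇒ (((i)-i-L))-L   [L -> i]
(((i)-i-L))-L ⇒ (((i)-i-i))-L   [L -> i]
(((i)-i-i))-L ⇒ (((i)-i-i))-i   [L -> i]

E⇒E-L⇒L-L⇒(E)-L⇒(L)-L⇒((E))-L⇒((E-L))-L⇒((E-L-L))-L⇒((L-L-L))-L⇒(((E)-L-L))-L⇒(((L)-L-L))-L⇒(((i)-L-L))-L⇒(((i)-i-L))-L⇒(((i)-i-i))-L⇒(((i)-i-i))-i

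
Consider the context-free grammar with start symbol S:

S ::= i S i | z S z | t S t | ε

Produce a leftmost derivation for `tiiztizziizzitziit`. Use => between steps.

S=>tSt=>tiSit=>tiiSiit=>tiizSziit=>tiiztStziit=>tiiztiSitziit=>tiiztizSzitziit=>tiiztizzSzzitziit=>tiiztizziSizzitziit=>tiiztizziizzitziit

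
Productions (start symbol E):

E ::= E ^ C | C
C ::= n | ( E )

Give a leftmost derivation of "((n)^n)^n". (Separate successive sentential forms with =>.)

E => E^C => C^C => (E)^C => (E^C)^C => (C^C)^C => ((E)^C)^C => ((C)^C)^C => ((n)^C)^C => ((n)^n)^C => ((n)^n)^n

E => E^C   [E ::= E ^ C]
E^C => C^C   [E ::= C]
C^C => (E)^C   [C ::= ( E )]
(E)^C => (E^C)^C   [E ::= E ^ C]
(E^C)^C => (C^C)^C   [E ::= C]
(C^C)^C => ((E)^C)^C   [C ::= ( E )]
((E)^C)^C => ((C)^C)^C   [E ::= C]
((C)^C)^C => ((n)^C)^C   [C ::= n]
((n)^C)^C => ((n)^n)^C   [C ::= n]
((n)^n)^C => ((n)^n)^n   [C ::= n]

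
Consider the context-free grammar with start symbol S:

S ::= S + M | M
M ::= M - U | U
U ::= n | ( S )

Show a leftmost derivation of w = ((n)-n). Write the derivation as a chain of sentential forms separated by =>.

S => M   [S ::= M]
M => U   [M ::= U]
U => (S)   [U ::= ( S )]
(S) => (M)   [S ::= M]
(M) => (M-U)   [M ::= M - U]
(M-U) => (U-U)   [M ::= U]
(U-U) => ((S)-U)   [U ::= ( S )]
((S)-U) => ((M)-U)   [S ::= M]
((M)-U) => ((U)-U)   [M ::= U]
((U)-U) => ((n)-U)   [U ::= n]
((n)-U) => ((n)-n)   [U ::= n]

S=>M=>U=>(S)=>(M)=>(M-U)=>(U-U)=>((S)-U)=>((M)-U)=>((U)-U)=>((n)-U)=>((n)-n)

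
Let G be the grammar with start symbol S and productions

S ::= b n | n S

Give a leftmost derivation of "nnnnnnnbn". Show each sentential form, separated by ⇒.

S ⇒ nS   [S ::= n S]
nS ⇒ nnS   [S ::= n S]
nnS ⇒ nnnS   [S ::= n S]
nnnS ⇒ nnnnS   [S ::= n S]
nnnnS ⇒ nnnnnS   [S ::= n S]
nnnnnS ⇒ nnnnnnS   [S ::= n S]
nnnnnnS ⇒ nnnnnnnS   [S ::= n S]
nnnnnnnS ⇒ nnnnnnnbn   [S ::= b n]

S ⇒ nS ⇒ nnS ⇒ nnnS ⇒ nnnnS ⇒ nnnnnS ⇒ nnnnnnS ⇒ nnnnnnnS ⇒ nnnnnnnbn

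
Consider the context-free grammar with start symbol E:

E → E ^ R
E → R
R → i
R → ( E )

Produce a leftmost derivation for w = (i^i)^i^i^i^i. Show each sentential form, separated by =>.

E => E^R   [E → E ^ R]
E^R => E^R^R   [E → E ^ R]
E^R^R => E^R^R^R   [E → E ^ R]
E^R^R^R => E^R^R^R^R   [E → E ^ R]
E^R^R^R^R => R^R^R^R^R   [E → R]
R^R^R^R^R => (E)^R^R^R^R   [R → ( E )]
(E)^R^R^R^R => (E^R)^R^R^R^R   [E → E ^ R]
(E^R)^R^R^R^R => (R^R)^R^R^R^R   [E → R]
(R^R)^R^R^R^R => (i^R)^R^R^R^R   [R → i]
(i^R)^R^R^R^R => (i^i)^R^R^R^R   [R → i]
(i^i)^R^R^R^R => (i^i)^i^R^R^R   [R → i]
(i^i)^i^R^R^R => (i^i)^i^i^R^R   [R → i]
(i^i)^i^i^R^R => (i^i)^i^i^i^R   [R → i]
(i^i)^i^i^i^R => (i^i)^i^i^i^i   [R → i]

E => E^R => E^R^R => E^R^R^R => E^R^R^R^R => R^R^R^R^R => (E)^R^R^R^R => (E^R)^R^R^R^R => (R^R)^R^R^R^R => (i^R)^R^R^R^R => (i^i)^R^R^R^R => (i^i)^i^R^R^R => (i^i)^i^i^R^R => (i^i)^i^i^i^R => (i^i)^i^i^i^i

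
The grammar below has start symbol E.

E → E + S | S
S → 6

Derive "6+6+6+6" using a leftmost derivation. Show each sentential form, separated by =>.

E => E+S   [E → E + S]
E+S => E+S+S   [E → E + S]
E+S+S => E+S+S+S   [E → E + S]
E+S+S+S => S+S+S+S   [E → S]
S+S+S+S => 6+S+S+S   [S → 6]
6+S+S+S => 6+6+S+S   [S → 6]
6+6+S+S => 6+6+6+S   [S → 6]
6+6+6+S => 6+6+6+6   [S → 6]

E => E+S => E+S+S => E+S+S+S => S+S+S+S => 6+S+S+S => 6+6+S+S => 6+6+6+S => 6+6+6+6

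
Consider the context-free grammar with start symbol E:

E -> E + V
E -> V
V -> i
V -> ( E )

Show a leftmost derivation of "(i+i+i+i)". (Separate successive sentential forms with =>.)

E => V => (E) => (E+V) => (E+V+V) => (E+V+V+V) => (V+V+V+V) => (i+V+V+V) => (i+i+V+V) => (i+i+i+V) => (i+i+i+i)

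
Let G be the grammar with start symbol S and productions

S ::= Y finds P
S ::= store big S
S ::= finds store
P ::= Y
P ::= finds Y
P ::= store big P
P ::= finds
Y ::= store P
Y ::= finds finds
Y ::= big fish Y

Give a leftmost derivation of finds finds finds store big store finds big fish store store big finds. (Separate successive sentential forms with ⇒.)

S ⇒ Y finds P   [S ::= Y finds P]
Y finds P ⇒ finds finds finds P   [Y ::= finds finds]
finds finds finds P ⇒ finds finds finds store big P   [P ::= store big P]
finds finds finds store big P ⇒ finds finds finds store big Y   [P ::= Y]
finds finds finds store big Y ⇒ finds finds finds store big store P   [Y ::= store P]
finds finds finds store big store P ⇒ finds finds finds store big store finds Y   [P ::= finds Y]
finds finds finds store big store finds Y ⇒ finds finds finds store big store finds big fish Y   [Y ::= big fish Y]
finds finds finds store big store finds big fish Y ⇒ finds finds finds store big store finds big fish store P   [Y ::= store P]
finds finds finds store big store finds big fish store P ⇒ finds finds finds store big store finds big fish store store big P   [P ::= store big P]
finds finds finds store big store finds big fish store store big P ⇒ finds finds finds store big store finds big fish store store big finds   [P ::= finds]

S ⇒ Y finds P ⇒ finds finds finds P ⇒ finds finds finds store big P ⇒ finds finds finds store big Y ⇒ finds finds finds store big store P ⇒ finds finds finds store big store finds Y ⇒ finds finds finds store big store finds big fish Y ⇒ finds finds finds store big store finds big fish store P ⇒ finds finds finds store big store finds big fish store store big P ⇒ finds finds finds store big store finds big fish store store big finds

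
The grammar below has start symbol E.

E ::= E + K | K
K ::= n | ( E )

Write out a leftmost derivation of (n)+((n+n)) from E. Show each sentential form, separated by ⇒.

E ⇒ E+K ⇒ K+K ⇒ (E)+K ⇒ (K)+K ⇒ (n)+K ⇒ (n)+(E) ⇒ (n)+(K) ⇒ (n)+((E)) ⇒ (n)+((E+K)) ⇒ (n)+((K+K)) ⇒ (n)+((n+K)) ⇒ (n)+((n+n))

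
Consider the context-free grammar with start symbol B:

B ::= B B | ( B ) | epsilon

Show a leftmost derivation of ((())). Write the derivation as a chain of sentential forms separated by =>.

B => BB   [B ::= B B]
BB => BBB   [B ::= B B]
BBB => BBBB   [B ::= B B]
BBBB => (B)BBB   [B ::= ( B )]
(B)BBB => (BB)BBB   [B ::= B B]
(BB)BBB => ((B)B)BBB   [B ::= ( B )]
((B)B)BBB => ((BB)B)BBB   [B ::= B B]
((BB)B)BBB => (((B)B)B)BBB   [B ::= ( B )]
(((B)B)B)BBB => ((()B)B)BBB   [B ::= epsilon]
((()B)B)BBB => ((())B)BBB   [B ::= epsilon]
((())B)BBB => ((()))BBB   [B ::= epsilon]
((()))BBB => ((()))BB   [B ::= epsilon]
((()))BB => ((()))B   [B ::= epsilon]
((()))B => ((()))   [B ::= epsilon]

B => BB => BBB => BBBB => (B)BBB => (BB)BBB => ((B)B)BBB => ((BB)B)BBB => (((B)B)B)BBB => ((()B)B)BBB => ((())B)BBB => ((()))BBB => ((()))BB => ((()))B => ((()))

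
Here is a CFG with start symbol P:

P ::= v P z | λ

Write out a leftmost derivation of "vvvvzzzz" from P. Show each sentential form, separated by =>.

P => vPz   [P ::= v P z]
vPz => vvPzz   [P ::= v P z]
vvPzz => vvvPzzz   [P ::= v P z]
vvvPzzz => vvvvPzzzz   [P ::= v P z]
vvvvPzzzz => vvvvzzzz   [P ::= λ]

P=>vPz=>vvPzz=>vvvPzzz=>vvvvPzzzz=>vvvvzzzz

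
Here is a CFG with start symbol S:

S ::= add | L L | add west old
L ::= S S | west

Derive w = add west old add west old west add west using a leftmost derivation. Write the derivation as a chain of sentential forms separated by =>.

S => L L => S S L => L L S L => S S L S L => add west old S L S L => add west old add west old L S L => add west old add west old west S L => add west old add west old west add L => add west old add west old west add west

S => L L   [S ::= L L]
L L => S S L   [L ::= S S]
S S L => L L S L   [S ::= L L]
L L S L => S S L S L   [L ::= S S]
S S L S L => add west old S L S L   [S ::= add west old]
add west old S L S L => add west old add west old L S L   [S ::= add west old]
add west old add west old L S L => add west old add west old west S L   [L ::= west]
add west old add west old west S L => add west old add west old west add L   [S ::= add]
add west old add west old west add L => add west old add west old west add west   [L ::= west]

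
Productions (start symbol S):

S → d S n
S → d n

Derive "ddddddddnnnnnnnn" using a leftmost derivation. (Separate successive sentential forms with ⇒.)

S⇒dSn⇒ddSnn⇒dddSnnn⇒ddddSnnnn⇒dddddSnnnnn⇒ddddddSnnnnnn⇒dddddddSnnnnnnn⇒ddddddddnnnnnnnn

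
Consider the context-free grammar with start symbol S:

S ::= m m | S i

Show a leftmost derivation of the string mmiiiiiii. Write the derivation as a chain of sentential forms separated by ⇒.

S ⇒ Si ⇒ Sii ⇒ Siii ⇒ Siiii ⇒ Siiiii ⇒ Siiiiii ⇒ Siiiiiii ⇒ mmiiiiiii

S ⇒ Si   [S ::= S i]
Si ⇒ Sii   [S ::= S i]
Sii ⇒ Siii   [S ::= S i]
Siii ⇒ Siiii   [S ::= S i]
Siiii ⇒ Siiiii   [S ::= S i]
Siiiii ⇒ Siiiiii   [S ::= S i]
Siiiiii ⇒ Siiiiiii   [S ::= S i]
Siiiiiii ⇒ mmiiiiiii   [S ::= m m]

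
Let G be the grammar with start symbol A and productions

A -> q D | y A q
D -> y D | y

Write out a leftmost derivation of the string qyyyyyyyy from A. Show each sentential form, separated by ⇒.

A ⇒ qD ⇒ qyD ⇒ qyyD ⇒ qyyyD ⇒ qyyyyD ⇒ qyyyyyD ⇒ qyyyyyyD ⇒ qyyyyyyyD ⇒ qyyyyyyyy

A ⇒ qD   [A -> q D]
qD ⇒ qyD   [D -> y D]
qyD ⇒ qyyD   [D -> y D]
qyyD ⇒ qyyyD   [D -> y D]
qyyyD ⇒ qyyyyD   [D -> y D]
qyyyyD ⇒ qyyyyyD   [D -> y D]
qyyyyyD ⇒ qyyyyyyD   [D -> y D]
qyyyyyyD ⇒ qyyyyyyyD   [D -> y D]
qyyyyyyyD ⇒ qyyyyyyyy   [D -> y]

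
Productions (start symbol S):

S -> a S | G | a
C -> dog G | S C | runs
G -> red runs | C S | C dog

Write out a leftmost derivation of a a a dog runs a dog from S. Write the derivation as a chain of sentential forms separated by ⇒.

S ⇒ a S ⇒ a a S ⇒ a a a S ⇒ a a a G ⇒ a a a C dog ⇒ a a a dog G dog ⇒ a a a dog C S dog ⇒ a a a dog runs S dog ⇒ a a a dog runs a dog

S ⇒ a S   [S -> a S]
a S ⇒ a a S   [S -> a S]
a a S ⇒ a a a S   [S -> a S]
a a a S ⇒ a a a G   [S -> G]
a a a G ⇒ a a a C dog   [G -> C dog]
a a a C dog ⇒ a a a dog G dog   [C -> dog G]
a a a dog G dog ⇒ a a a dog C S dog   [G -> C S]
a a a dog C S dog ⇒ a a a dog runs S dog   [C -> runs]
a a a dog runs S dog ⇒ a a a dog runs a dog   [S -> a]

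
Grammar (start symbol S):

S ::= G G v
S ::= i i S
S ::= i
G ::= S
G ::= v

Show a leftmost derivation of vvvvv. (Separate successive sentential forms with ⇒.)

S ⇒ GGv   [S ::= G G v]
GGv ⇒ SGv   [G ::= S]
SGv ⇒ GGvGv   [S ::= G G v]
GGvGv ⇒ vGvGv   [G ::= v]
vGvGv ⇒ vvvGv   [G ::= v]
vvvGv ⇒ vvvvv   [G ::= v]

S ⇒ GGv ⇒ SGv ⇒ GGvGv ⇒ vGvGv ⇒ vvvGv ⇒ vvvvv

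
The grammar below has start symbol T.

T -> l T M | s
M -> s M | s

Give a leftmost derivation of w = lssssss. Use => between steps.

T => lTM => lsM => lssM => lsssM => lssssM => lsssssM => lssssss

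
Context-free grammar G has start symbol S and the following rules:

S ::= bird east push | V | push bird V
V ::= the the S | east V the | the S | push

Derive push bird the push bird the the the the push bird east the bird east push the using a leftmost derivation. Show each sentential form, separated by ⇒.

S ⇒ push bird V ⇒ push bird the S ⇒ push bird the push bird V ⇒ push bird the push bird the the S ⇒ push bird the push bird the the V ⇒ push bird the push bird the the the the S ⇒ push bird the push bird the the the the push bird V ⇒ push bird the push bird the the the the push bird east V the ⇒ push bird the push bird the the the the push bird east the S the ⇒ push bird the push bird the the the the push bird east the bird east push the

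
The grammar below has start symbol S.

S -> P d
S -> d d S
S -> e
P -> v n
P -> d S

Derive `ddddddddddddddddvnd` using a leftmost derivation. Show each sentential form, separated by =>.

S => ddS => ddddS => ddddddS => ddddddddS => ddddddddddS => ddddddddddddS => ddddddddddddddS => ddddddddddddddddS => ddddddddddddddddPd => ddddddddddddddddvnd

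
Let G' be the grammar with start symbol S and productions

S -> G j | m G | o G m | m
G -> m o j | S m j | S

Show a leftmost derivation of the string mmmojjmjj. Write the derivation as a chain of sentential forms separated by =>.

S => Gj => Smjj => mGmjj => mSmjj => mGjmjj => mSjmjj => mmGjmjj => mmmojjmjj

S => Gj   [S -> G j]
Gj => Smjj   [G -> S m j]
Smjj => mGmjj   [S -> m G]
mGmjj => mSmjj   [G -> S]
mSmjj => mGjmjj   [S -> G j]
mGjmjj => mSjmjj   [G -> S]
mSjmjj => mmGjmjj   [S -> m G]
mmGjmjj => mmmojjmjj   [G -> m o j]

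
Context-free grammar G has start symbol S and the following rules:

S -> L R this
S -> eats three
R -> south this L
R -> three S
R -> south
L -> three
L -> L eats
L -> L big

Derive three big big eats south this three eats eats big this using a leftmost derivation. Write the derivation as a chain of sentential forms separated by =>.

S => L R this   [S -> L R this]
L R this => L eats R this   [L -> L eats]
L eats R this => L big eats R this   [L -> L big]
L big eats R this => L big big eats R this   [L -> L big]
L big big eats R this => three big big eats R this   [L -> three]
three big big eats R this => three big big eats south this L this   [R -> south this L]
three big big eats south this L this => three big big eats south this L big this   [L -> L big]
three big big eats south this L big this => three big big eats south this L eats big this   [L -> L eats]
three big big eats south this L eats big this => three big big eats south this L eats eats big this   [L -> L eats]
three big big eats south this L eats eats big this => three big big eats south this three eats eats big this   [L -> three]

S => L R this => L eats R this => L big eats R this => L big big eats R this => three big big eats R this => three big big eats south this L this => three big big eats south this L big this => three big big eats south this L eats big this => three big big eats south this L eats eats big this => three big big eats south this three eats eats big this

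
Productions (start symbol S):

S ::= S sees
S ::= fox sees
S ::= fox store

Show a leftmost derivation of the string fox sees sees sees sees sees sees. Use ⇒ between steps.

S ⇒ S sees   [S ::= S sees]
S sees ⇒ S sees sees   [S ::= S sees]
S sees sees ⇒ S sees sees sees   [S ::= S sees]
S sees sees sees ⇒ S sees sees sees sees   [S ::= S sees]
S sees sees sees sees ⇒ S sees sees sees sees sees   [S ::= S sees]
S sees sees sees sees sees ⇒ fox sees sees sees sees sees sees   [S ::= fox sees]

S ⇒ S sees ⇒ S sees sees ⇒ S sees sees sees ⇒ S sees sees sees sees ⇒ S sees sees sees sees sees ⇒ fox sees sees sees sees sees sees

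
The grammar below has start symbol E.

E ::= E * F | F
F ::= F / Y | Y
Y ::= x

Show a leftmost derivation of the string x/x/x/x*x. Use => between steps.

E => E*F => F*F => F/Y*F => F/Y/Y*F => F/Y/Y/Y*F => Y/Y/Y/Y*F => x/Y/Y/Y*F => x/x/Y/Y*F => x/x/x/Y*F => x/x/x/x*F => x/x/x/x*Y => x/x/x/x*x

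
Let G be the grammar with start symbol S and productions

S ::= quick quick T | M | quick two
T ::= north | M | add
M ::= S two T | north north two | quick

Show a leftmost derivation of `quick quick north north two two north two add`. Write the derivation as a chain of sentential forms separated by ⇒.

S ⇒ quick quick T   [S ::= quick quick T]
quick quick T ⇒ quick quick M   [T ::= M]
quick quick M ⇒ quick quick S two T   [M ::= S two T]
quick quick S two T ⇒ quick quick M two T   [S ::= M]
quick quick M two T ⇒ quick quick S two T two T   [M ::= S two T]
quick quick S two T two T ⇒ quick quick M two T two T   [S ::= M]
quick quick M two T two T ⇒ quick quick north north two two T two T   [M ::= north north two]
quick quick north north two two T two T ⇒ quick quick north north two two north two T   [T ::= north]
quick quick north north two two north two T ⇒ quick quick north north two two north two add   [T ::= add]

S ⇒ quick quick T ⇒ quick quick M ⇒ quick quick S two T ⇒ quick quick M two T ⇒ quick quick S two T two T ⇒ quick quick M two T two T ⇒ quick quick north north two two T two T ⇒ quick quick north north two two north two T ⇒ quick quick north north two two north two add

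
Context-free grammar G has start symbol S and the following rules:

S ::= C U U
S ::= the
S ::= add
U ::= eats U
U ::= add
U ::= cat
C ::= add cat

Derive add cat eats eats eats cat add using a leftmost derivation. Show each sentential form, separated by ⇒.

S ⇒ C U U   [S ::= C U U]
C U U ⇒ add cat U U   [C ::= add cat]
add cat U U ⇒ add cat eats U U   [U ::= eats U]
add cat eats U U ⇒ add cat eats eats U U   [U ::= eats U]
add cat eats eats U U ⇒ add cat eats eats eats U U   [U ::= eats U]
add cat eats eats eats U U ⇒ add cat eats eats eats cat U   [U ::= cat]
add cat eats eats eats cat U ⇒ add cat eats eats eats cat add   [U ::= add]

S ⇒ C U U ⇒ add cat U U ⇒ add cat eats U U ⇒ add cat eats eats U U ⇒ add cat eats eats eats U U ⇒ add cat eats eats eats cat U ⇒ add cat eats eats eats cat add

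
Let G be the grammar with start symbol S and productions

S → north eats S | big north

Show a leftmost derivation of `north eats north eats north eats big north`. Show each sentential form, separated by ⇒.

S ⇒ north eats S   [S → north eats S]
north eats S ⇒ north eats north eats S   [S → north eats S]
north eats north eats S ⇒ north eats north eats north eats S   [S → north eats S]
north eats north eats north eats S ⇒ north eats north eats north eats big north   [S → big north]

S ⇒ north eats S ⇒ north eats north eats S ⇒ north eats north eats north eats S ⇒ north eats north eats north eats big north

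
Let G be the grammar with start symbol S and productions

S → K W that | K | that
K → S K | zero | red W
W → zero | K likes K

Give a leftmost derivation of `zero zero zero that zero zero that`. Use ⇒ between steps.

S ⇒ K W that   [S → K W that]
K W that ⇒ S K W that   [K → S K]
S K W that ⇒ K W that K W that   [S → K W that]
K W that K W that ⇒ S K W that K W that   [K → S K]
S K W that K W that ⇒ K K W that K W that   [S → K]
K K W that K W that ⇒ zero K W that K W that   [K → zero]
zero K W that K W that ⇒ zero zero W that K W that   [K → zero]
zero zero W that K W that ⇒ zero zero zero that K W that   [W → zero]
zero zero zero that K W that ⇒ zero zero zero that zero W that   [K → zero]
zero zero zero that zero W that ⇒ zero zero zero that zero zero that   [W → zero]

S ⇒ K W that ⇒ S K W that ⇒ K W that K W that ⇒ S K W that K W that ⇒ K K W that K W that ⇒ zero K W that K W that ⇒ zero zero W that K W that ⇒ zero zero zero that K W that ⇒ zero zero zero that zero W that ⇒ zero zero zero that zero zero that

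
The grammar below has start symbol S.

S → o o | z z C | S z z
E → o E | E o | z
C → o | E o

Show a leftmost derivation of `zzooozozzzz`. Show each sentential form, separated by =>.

S => Szz   [S → S z z]
Szz => Szzzz   [S → S z z]
Szzzz => zzCzzzz   [S → z z C]
zzCzzzz => zzEozzzz   [C → E o]
zzEozzzz => zzoEozzzz   [E → o E]
zzoEozzzz => zzooEozzzz   [E → o E]
zzooEozzzz => zzoooEozzzz   [E → o E]
zzoooEozzzz => zzooozozzzz   [E → z]

S => Szz => Szzzz => zzCzzzz => zzEozzzz => zzoEozzzz => zzooEozzzz => zzoooEozzzz => zzooozozzzz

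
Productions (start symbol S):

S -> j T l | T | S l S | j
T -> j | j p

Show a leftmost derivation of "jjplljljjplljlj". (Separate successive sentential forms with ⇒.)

S ⇒ SlS   [S -> S l S]
SlS ⇒ SlSlS   [S -> S l S]
SlSlS ⇒ jTllSlS   [S -> j T l]
jTllSlS ⇒ jjpllSlS   [T -> j p]
jjpllSlS ⇒ jjpllTlS   [S -> T]
jjpllTlS ⇒ jjplljlS   [T -> j]
jjplljlS ⇒ jjplljlSlS   [S -> S l S]
jjplljlSlS ⇒ jjplljljTllS   [S -> j T l]
jjplljljTllS ⇒ jjplljljjpllS   [T -> j p]
jjplljljjpllS ⇒ jjplljljjpllSlS   [S -> S l S]
jjplljljjpllSlS ⇒ jjplljljjplljlS   [S -> j]
jjplljljjplljlS ⇒ jjplljljjplljlj   [S -> j]

S⇒SlS⇒SlSlS⇒jTllSlS⇒jjpllSlS⇒jjpllTlS⇒jjplljlS⇒jjplljlSlS⇒jjplljljTllS⇒jjplljljjpllS⇒jjplljljjpllSlS⇒jjplljljjplljlS⇒jjplljljjplljlj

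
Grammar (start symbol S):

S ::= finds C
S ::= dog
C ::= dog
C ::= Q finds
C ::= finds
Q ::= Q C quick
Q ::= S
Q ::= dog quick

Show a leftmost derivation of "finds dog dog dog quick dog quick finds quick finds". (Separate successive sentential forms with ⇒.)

S ⇒ finds C ⇒ finds Q finds ⇒ finds Q C quick finds ⇒ finds S C quick finds ⇒ finds dog C quick finds ⇒ finds dog Q finds quick finds ⇒ finds dog Q C quick finds quick finds ⇒ finds dog Q C quick C quick finds quick finds ⇒ finds dog S C quick C quick finds quick finds ⇒ finds dog dog C quick C quick finds quick finds ⇒ finds dog dog dog quick C quick finds quick finds ⇒ finds dog dog dog quick dog quick finds quick finds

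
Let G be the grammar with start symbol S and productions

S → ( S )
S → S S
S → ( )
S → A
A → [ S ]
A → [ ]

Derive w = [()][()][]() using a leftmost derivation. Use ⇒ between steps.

S ⇒ SS   [S → S S]
SS ⇒ AS   [S → A]
AS ⇒ [S]S   [A → [ S ]]
[S]S ⇒ [()]S   [S → ( )]
[()]S ⇒ [()]SS   [S → S S]
[()]SS ⇒ [()]SSS   [S → S S]
[()]SSS ⇒ [()]ASS   [S → A]
[()]ASS ⇒ [()][S]SS   [A → [ S ]]
[()][S]SS ⇒ [()][()]SS   [S → ( )]
[()][()]SS ⇒ [()][()]AS   [S → A]
[()][()]AS ⇒ [()][()][]S   [A → [ ]]
[()][()][]S ⇒ [()][()][]()   [S → ( )]

S ⇒ SS ⇒ AS ⇒ [S]S ⇒ [()]S ⇒ [()]SS ⇒ [()]SSS ⇒ [()]ASS ⇒ [()][S]SS ⇒ [()][()]SS ⇒ [()][()]AS ⇒ [()][()][]S ⇒ [()][()][]()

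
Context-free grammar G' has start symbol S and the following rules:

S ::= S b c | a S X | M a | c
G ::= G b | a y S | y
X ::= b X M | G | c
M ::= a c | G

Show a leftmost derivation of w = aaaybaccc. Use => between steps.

S => aSX => aaSXX => aaaSXXX => aaaMaXXX => aaaGaXXX => aaaGbaXXX => aaaybaXXX => aaaybacXX => aaaybaccX => aaaybaccc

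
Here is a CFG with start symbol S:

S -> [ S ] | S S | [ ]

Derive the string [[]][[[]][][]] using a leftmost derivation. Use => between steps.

S => SS   [S -> S S]
SS => [S]S   [S -> [ S ]]
[S]S => [[]]S   [S -> [ ]]
[[]]S => [[]][S]   [S -> [ S ]]
[[]][S] => [[]][SS]   [S -> S S]
[[]][SS] => [[]][SSS]   [S -> S S]
[[]][SSS] => [[]][[S]SS]   [S -> [ S ]]
[[]][[S]SS] => [[]][[[]]SS]   [S -> [ ]]
[[]][[[]]SS] => [[]][[[]][]S]   [S -> [ ]]
[[]][[[]][]S] => [[]][[[]][][]]   [S -> [ ]]

S => SS => [S]S => [[]]S => [[]][S] => [[]][SS] => [[]][SSS] => [[]][[S]SS] => [[]][[[]]SS] => [[]][[[]][]S] => [[]][[[]][][]]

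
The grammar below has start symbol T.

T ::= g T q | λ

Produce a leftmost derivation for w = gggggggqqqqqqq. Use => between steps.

T => gTq => ggTqq => gggTqqq => ggggTqqqq => gggggTqqqqq => ggggggTqqqqqq => gggggggTqqqqqqq => gggggggqqqqqqq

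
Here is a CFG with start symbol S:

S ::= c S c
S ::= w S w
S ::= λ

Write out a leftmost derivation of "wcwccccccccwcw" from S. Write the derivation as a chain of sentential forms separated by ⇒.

S ⇒ wSw ⇒ wcScw ⇒ wcwSwcw ⇒ wcwcScwcw ⇒ wcwccSccwcw ⇒ wcwcccScccwcw ⇒ wcwccccSccccwcw ⇒ wcwccccccccwcw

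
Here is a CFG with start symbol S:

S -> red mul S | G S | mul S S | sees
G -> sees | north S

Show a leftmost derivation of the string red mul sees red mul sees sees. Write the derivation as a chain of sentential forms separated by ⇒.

S ⇒ red mul S ⇒ red mul G S ⇒ red mul sees S ⇒ red mul sees red mul S ⇒ red mul sees red mul G S ⇒ red mul sees red mul sees S ⇒ red mul sees red mul sees sees

S ⇒ red mul S   [S -> red mul S]
red mul S ⇒ red mul G S   [S -> G S]
red mul G S ⇒ red mul sees S   [G -> sees]
red mul sees S ⇒ red mul sees red mul S   [S -> red mul S]
red mul sees red mul S ⇒ red mul sees red mul G S   [S -> G S]
red mul sees red mul G S ⇒ red mul sees red mul sees S   [G -> sees]
red mul sees red mul sees S ⇒ red mul sees red mul sees sees   [S -> sees]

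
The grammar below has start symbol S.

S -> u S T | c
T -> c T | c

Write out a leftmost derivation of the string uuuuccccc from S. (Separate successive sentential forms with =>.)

S => uST => uuSTT => uuuSTTT => uuuuSTTTT => uuuucTTTT => uuuuccTTT => uuuucccTT => uuuuccccT => uuuuccccc

S => uST   [S -> u S T]
uST => uuSTT   [S -> u S T]
uuSTT => uuuSTTT   [S -> u S T]
uuuSTTT => uuuuSTTTT   [S -> u S T]
uuuuSTTTT => uuuucTTTT   [S -> c]
uuuucTTTT => uuuuccTTT   [T -> c]
uuuuccTTT => uuuucccTT   [T -> c]
uuuucccTT => uuuuccccT   [T -> c]
uuuuccccT => uuuuccccc   [T -> c]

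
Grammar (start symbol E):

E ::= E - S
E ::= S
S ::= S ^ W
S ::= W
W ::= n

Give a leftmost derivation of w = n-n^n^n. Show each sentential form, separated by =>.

E=>E-S=>S-S=>W-S=>n-S=>n-S^W=>n-S^W^W=>n-W^W^W=>n-n^W^W=>n-n^n^W=>n-n^n^n

E => E-S   [E ::= E - S]
E-S => S-S   [E ::= S]
S-S => W-S   [S ::= W]
W-S => n-S   [W ::= n]
n-S => n-S^W   [S ::= S ^ W]
n-S^W => n-S^W^W   [S ::= S ^ W]
n-S^W^W => n-W^W^W   [S ::= W]
n-W^W^W => n-n^W^W   [W ::= n]
n-n^W^W => n-n^n^W   [W ::= n]
n-n^n^W => n-n^n^n   [W ::= n]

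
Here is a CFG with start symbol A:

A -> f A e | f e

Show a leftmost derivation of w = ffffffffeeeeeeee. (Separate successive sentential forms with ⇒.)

A ⇒ fAe   [A -> f A e]
fAe ⇒ ffAee   [A -> f A e]
ffAee ⇒ fffAeee   [A -> f A e]
fffAeee ⇒ ffffAeeee   [A -> f A e]
ffffAeeee ⇒ fffffAeeeee   [A -> f A e]
fffffAeeeee ⇒ ffffffAeeeeee   [A -> f A e]
ffffffAeeeeee ⇒ fffffffAeeeeeee   [A -> f A e]
fffffffAeeeeeee ⇒ ffffffffeeeeeeee   [A -> f e]

A ⇒ fAe ⇒ ffAee ⇒ fffAeee ⇒ ffffAeeee ⇒ fffffAeeeee ⇒ ffffffAeeeeee ⇒ fffffffAeeeeeee ⇒ ffffffffeeeeeeee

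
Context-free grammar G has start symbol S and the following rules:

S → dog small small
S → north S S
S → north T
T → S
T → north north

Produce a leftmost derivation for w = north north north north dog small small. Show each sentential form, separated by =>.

S => north S S   [S → north S S]
north S S => north north T S   [S → north T]
north north T S => north north north north S   [T → north north]
north north north north S => north north north north dog small small   [S → dog small small]

S => north S S => north north T S => north north north north S => north north north north dog small small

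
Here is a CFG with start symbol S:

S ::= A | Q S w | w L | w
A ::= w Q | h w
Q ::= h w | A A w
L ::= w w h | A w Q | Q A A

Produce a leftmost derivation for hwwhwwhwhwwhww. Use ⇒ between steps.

S ⇒ QSw ⇒ hwSw ⇒ hwwLw ⇒ hwwQAAw ⇒ hwwhwAAw ⇒ hwwhwwQAw ⇒ hwwhwwAAwAw ⇒ hwwhwwhwAwAw ⇒ hwwhwwhwhwwAw ⇒ hwwhwwhwhwwhww

S ⇒ QSw   [S ::= Q S w]
QSw ⇒ hwSw   [Q ::= h w]
hwSw ⇒ hwwLw   [S ::= w L]
hwwLw ⇒ hwwQAAw   [L ::= Q A A]
hwwQAAw ⇒ hwwhwAAw   [Q ::= h w]
hwwhwAAw ⇒ hwwhwwQAw   [A ::= w Q]
hwwhwwQAw ⇒ hwwhwwAAwAw   [Q ::= A A w]
hwwhwwAAwAw ⇒ hwwhwwhwAwAw   [A ::= h w]
hwwhwwhwAwAw ⇒ hwwhwwhwhwwAw   [A ::= h w]
hwwhwwhwhwwAw ⇒ hwwhwwhwhwwhww   [A ::= h w]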